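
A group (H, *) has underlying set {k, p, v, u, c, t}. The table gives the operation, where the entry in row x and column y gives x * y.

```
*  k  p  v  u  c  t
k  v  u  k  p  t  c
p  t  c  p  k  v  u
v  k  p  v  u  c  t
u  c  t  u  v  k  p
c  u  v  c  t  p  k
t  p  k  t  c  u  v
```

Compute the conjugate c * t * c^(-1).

The identity is v. In row c, the entry v sits in column p, so c^(-1) = p.
c * t = k
k * p = u
(Structurally, H here is isomorphic to the symmetric group S_3.)

u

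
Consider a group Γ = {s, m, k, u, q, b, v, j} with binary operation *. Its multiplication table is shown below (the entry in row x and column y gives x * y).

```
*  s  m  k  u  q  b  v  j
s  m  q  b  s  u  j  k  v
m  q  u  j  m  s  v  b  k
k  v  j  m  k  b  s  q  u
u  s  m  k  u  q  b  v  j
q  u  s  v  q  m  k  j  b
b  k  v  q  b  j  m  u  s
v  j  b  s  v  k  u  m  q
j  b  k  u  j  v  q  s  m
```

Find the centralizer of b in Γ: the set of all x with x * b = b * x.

Compare row b with column b entry by entry.
m * b = v = b * m, so m commutes with b.
j * b = q but b * j = s, so j does not.
Collecting the elements that commute with b: C(b) = {b, m, u, v}.

{b, m, u, v}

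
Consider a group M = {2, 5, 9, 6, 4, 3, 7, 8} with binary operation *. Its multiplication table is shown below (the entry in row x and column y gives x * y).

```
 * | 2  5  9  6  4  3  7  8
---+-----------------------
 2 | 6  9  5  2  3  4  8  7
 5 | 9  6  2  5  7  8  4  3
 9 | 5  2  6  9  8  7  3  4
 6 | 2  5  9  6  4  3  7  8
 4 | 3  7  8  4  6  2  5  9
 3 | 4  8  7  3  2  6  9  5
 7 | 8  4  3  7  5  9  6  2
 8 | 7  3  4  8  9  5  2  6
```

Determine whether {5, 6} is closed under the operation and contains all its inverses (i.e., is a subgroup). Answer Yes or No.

Yes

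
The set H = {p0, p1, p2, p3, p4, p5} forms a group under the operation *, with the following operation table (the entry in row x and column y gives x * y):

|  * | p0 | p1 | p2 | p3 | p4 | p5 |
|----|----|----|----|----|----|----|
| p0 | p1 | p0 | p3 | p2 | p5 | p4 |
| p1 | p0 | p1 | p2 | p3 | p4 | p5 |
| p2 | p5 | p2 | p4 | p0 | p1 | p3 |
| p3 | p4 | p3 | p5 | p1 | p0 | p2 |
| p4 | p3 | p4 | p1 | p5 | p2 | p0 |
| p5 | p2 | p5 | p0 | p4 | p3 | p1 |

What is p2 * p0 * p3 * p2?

p2 * p0 = p5
p5 * p3 = p4
p4 * p2 = p1

p1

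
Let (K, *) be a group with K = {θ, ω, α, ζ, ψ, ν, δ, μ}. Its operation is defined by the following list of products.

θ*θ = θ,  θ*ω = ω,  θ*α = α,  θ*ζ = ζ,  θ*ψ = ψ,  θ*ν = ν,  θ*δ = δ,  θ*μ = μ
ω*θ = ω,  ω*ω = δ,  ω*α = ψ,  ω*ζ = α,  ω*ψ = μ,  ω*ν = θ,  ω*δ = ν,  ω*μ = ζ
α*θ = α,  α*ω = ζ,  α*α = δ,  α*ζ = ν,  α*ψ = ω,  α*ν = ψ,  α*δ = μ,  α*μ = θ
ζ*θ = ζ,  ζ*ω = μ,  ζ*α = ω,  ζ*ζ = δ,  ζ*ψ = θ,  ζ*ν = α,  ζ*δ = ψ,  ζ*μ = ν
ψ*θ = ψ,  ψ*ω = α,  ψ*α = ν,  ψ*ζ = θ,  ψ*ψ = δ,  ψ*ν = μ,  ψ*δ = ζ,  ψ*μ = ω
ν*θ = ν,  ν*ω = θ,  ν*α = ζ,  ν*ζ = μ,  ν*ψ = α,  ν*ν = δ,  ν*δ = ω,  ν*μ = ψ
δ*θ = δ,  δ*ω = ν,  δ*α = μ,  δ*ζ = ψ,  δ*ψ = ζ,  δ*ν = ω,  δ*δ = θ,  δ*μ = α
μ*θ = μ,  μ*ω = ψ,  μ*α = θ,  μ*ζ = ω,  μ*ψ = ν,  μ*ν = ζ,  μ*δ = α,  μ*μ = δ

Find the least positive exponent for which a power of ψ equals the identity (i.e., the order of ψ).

The identity element is θ (its row matches the header).
ψ^1 = ψ
ψ^2 = ψ * ψ = δ
ψ^3 = δ * ψ = ζ
ψ^4 = ζ * ψ = θ
The first power of ψ equal to the identity is ψ^4, so ord(ψ) = 4.

4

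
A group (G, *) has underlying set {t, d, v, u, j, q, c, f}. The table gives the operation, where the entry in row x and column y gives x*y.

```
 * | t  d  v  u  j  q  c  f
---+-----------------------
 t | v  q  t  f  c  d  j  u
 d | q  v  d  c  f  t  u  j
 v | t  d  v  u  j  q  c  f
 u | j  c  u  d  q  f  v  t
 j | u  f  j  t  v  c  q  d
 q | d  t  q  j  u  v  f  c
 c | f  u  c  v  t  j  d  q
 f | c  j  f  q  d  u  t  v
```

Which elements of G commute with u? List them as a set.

{c, d, u, v}

Compare row u with column u entry by entry.
c*u = v = u*c, so c commutes with u.
f*u = q but u*f = t, so f does not.
Collecting the elements that commute with u: C(u) = {c, d, u, v}.
(Structurally, G here is isomorphic to the dihedral group D_4.)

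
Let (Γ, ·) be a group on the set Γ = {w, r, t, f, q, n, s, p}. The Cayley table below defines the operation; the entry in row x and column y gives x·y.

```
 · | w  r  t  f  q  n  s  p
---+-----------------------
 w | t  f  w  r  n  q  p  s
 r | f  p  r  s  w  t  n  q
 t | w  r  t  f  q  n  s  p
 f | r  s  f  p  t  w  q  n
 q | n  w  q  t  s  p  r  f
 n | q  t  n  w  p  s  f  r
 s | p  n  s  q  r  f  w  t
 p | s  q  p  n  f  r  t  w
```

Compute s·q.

r

Read row s, column q: s·q = r.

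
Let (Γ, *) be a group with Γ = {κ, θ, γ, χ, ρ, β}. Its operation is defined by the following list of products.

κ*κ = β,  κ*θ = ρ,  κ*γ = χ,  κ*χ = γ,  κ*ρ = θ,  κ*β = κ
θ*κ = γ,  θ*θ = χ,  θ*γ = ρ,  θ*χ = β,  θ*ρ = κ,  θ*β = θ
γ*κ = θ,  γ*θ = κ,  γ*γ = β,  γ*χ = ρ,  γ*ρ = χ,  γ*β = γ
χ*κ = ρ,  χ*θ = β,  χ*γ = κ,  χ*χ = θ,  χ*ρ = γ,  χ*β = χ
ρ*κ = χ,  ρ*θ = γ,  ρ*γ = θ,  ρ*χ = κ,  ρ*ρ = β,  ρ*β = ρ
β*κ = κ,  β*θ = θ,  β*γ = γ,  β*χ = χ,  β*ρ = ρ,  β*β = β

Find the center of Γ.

{β}

An element z is central iff its row equals its column in the table.
For χ: χ * ρ = γ ≠ κ = ρ * χ, so χ ∉ Z.
Checking each element this way leaves Z(Γ) = {β}.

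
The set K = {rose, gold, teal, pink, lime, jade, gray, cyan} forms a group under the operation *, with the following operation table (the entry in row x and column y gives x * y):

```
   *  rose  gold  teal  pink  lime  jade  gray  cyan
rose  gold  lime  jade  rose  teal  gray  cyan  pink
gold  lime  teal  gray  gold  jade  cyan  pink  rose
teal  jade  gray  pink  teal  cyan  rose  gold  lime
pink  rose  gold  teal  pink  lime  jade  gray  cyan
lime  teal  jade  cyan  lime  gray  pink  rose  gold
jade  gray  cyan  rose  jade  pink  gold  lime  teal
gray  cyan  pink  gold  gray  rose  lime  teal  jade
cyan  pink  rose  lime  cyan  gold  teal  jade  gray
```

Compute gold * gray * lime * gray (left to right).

gold * gray = pink
pink * lime = lime
lime * gray = rose

rose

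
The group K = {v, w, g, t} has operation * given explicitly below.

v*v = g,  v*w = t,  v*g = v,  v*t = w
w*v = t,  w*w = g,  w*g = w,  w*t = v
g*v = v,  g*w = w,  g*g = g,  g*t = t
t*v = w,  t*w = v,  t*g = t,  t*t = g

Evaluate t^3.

t

t^1 = t
t^2 = t * t = g
t^3 = g * t = t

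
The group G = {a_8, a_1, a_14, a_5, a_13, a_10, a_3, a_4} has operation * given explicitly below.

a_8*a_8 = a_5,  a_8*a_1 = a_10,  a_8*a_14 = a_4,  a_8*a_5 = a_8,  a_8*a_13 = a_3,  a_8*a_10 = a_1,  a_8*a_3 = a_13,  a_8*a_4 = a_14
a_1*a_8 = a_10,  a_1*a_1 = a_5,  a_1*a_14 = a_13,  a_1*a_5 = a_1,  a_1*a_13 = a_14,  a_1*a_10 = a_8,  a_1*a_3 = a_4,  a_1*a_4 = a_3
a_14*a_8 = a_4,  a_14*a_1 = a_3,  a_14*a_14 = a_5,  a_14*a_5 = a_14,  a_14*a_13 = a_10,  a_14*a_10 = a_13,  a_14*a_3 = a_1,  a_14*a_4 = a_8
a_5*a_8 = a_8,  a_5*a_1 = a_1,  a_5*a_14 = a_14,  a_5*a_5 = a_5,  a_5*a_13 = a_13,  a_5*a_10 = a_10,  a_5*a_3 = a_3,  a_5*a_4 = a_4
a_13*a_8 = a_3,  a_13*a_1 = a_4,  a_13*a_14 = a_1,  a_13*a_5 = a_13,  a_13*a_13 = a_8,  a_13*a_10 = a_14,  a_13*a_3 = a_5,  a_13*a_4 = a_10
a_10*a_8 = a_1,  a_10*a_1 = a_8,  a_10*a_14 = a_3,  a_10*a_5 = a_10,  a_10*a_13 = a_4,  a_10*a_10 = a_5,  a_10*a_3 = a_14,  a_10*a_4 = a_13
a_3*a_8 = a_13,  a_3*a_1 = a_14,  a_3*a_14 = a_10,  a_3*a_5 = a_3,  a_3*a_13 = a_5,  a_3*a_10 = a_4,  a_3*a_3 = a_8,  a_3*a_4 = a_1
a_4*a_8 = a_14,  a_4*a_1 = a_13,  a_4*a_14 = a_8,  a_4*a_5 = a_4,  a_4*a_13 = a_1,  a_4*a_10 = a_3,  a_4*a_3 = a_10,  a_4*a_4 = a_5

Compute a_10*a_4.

a_13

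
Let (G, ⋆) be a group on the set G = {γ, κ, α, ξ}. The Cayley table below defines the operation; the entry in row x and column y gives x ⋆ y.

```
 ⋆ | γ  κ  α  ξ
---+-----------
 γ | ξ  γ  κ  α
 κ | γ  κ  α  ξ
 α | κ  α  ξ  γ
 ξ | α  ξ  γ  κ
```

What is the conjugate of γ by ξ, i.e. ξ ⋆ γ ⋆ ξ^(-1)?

The identity is κ. In row ξ, the entry κ sits in column ξ, so ξ^(-1) = ξ.
ξ ⋆ γ = α
α ⋆ ξ = γ

γ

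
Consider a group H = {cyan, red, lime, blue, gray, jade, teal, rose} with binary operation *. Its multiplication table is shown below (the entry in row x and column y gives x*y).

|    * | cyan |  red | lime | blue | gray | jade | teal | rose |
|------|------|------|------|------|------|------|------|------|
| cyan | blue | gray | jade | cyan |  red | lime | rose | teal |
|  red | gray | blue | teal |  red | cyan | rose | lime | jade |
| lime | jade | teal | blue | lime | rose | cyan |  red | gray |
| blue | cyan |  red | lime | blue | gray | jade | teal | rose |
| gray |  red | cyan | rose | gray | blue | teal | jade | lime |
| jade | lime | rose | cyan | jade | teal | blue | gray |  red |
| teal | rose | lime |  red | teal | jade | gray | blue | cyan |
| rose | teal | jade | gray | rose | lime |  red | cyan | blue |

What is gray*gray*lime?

lime

gray*gray = blue
blue*lime = lime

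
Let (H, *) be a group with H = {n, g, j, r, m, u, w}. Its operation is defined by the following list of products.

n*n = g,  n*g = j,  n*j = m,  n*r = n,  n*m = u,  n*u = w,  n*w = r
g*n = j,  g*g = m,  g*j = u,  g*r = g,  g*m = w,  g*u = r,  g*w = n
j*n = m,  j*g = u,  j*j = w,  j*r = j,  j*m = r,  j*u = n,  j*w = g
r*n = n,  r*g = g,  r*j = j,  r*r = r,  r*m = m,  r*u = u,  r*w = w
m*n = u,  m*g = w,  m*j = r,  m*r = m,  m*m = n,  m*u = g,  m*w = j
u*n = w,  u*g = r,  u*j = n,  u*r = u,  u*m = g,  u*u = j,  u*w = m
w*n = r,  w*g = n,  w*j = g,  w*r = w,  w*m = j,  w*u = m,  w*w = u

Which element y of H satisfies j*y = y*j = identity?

First locate the identity: row r matches the header, so r is the identity.
Scan row j for r: j*m = r. Hence j^(-1) = m.

m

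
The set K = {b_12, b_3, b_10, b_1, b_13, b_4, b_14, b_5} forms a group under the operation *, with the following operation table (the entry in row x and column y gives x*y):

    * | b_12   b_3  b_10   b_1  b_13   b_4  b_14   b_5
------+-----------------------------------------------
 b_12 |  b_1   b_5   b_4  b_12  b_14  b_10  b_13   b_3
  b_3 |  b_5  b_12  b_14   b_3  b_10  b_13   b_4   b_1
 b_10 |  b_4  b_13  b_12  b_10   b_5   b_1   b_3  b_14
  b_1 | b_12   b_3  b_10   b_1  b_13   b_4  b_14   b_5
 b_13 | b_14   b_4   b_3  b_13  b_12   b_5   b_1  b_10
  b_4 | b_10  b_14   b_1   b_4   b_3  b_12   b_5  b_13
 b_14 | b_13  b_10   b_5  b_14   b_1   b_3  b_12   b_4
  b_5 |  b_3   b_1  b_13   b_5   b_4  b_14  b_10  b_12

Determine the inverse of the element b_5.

b_3

First locate the identity: row b_1 matches the header, so b_1 is the identity.
Scan row b_5 for b_1: b_5*b_3 = b_1. Hence b_5^(-1) = b_3.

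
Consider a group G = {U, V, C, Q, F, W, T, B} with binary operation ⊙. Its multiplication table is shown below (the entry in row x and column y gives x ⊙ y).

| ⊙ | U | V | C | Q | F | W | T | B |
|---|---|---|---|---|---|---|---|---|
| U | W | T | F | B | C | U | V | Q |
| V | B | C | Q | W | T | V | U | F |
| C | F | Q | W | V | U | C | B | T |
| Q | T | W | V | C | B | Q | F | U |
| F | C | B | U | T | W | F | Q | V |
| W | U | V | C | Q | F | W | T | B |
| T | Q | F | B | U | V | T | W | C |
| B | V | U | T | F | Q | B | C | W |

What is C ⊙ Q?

V

Read row C, column Q: C ⊙ Q = V.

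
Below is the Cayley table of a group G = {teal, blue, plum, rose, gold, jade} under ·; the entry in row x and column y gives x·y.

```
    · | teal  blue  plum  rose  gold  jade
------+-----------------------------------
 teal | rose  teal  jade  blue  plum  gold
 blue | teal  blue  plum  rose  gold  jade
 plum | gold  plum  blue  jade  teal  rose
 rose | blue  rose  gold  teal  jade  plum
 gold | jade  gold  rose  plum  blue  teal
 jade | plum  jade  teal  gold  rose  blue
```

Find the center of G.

{blue}

An element z is central iff its row equals its column in the table.
For teal: teal·jade = gold ≠ plum = jade·teal, so teal ∉ Z.
Checking each element this way leaves Z(G) = {blue}.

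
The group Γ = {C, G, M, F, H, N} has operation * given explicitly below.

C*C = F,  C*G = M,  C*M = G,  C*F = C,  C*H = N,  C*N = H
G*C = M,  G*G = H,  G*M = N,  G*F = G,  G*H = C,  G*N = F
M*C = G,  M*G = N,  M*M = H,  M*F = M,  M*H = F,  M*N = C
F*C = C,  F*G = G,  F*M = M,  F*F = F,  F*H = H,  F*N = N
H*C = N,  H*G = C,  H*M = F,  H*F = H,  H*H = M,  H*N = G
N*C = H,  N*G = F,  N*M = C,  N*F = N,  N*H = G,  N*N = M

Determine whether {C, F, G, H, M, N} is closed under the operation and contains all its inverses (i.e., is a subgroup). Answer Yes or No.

Yes

{C, F, G, H, M, N} contains the identity F.
Checking products: every product of two elements of {C, F, G, H, M, N} (read from the table) lies in {C, F, G, H, M, N}, so the set is closed.
In a finite group, a nonempty closed subset is a subgroup. So {C, F, G, H, M, N} ≤ Γ.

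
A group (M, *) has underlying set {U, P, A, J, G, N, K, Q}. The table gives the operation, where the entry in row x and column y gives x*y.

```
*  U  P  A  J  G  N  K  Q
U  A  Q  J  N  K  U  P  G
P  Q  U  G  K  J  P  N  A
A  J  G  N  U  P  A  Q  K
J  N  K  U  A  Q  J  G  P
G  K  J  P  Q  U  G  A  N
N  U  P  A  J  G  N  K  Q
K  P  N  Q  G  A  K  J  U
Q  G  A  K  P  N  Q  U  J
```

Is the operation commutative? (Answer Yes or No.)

Yes

Check whether the table is symmetric across its main diagonal.
Every entry (row x, col y) equals the entry (row y, col x), so M is abelian.
(In fact M ≅ the cyclic group Z_8.)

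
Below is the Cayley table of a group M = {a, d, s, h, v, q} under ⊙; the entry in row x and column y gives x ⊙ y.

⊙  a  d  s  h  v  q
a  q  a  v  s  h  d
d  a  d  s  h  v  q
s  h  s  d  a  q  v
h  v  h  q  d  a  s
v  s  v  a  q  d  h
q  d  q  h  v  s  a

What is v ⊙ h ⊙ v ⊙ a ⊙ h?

v ⊙ h = q
q ⊙ v = s
s ⊙ a = h
h ⊙ h = d
(Structurally, M here is isomorphic to the symmetric group S_3.)

d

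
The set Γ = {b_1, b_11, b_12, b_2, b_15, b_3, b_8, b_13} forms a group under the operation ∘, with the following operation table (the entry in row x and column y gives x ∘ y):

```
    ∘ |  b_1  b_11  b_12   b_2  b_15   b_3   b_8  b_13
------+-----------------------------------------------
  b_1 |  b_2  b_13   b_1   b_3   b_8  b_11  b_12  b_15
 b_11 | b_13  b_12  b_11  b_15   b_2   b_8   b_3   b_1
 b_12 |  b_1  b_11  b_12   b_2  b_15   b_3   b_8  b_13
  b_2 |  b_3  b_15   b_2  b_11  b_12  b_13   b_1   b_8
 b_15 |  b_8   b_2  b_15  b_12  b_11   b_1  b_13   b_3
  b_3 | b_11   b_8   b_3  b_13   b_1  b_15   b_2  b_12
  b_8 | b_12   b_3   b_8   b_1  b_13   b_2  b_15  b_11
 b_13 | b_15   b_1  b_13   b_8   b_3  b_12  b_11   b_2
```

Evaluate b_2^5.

b_2^1 = b_2
b_2^2 = b_2 ∘ b_2 = b_11
b_2^3 = b_11 ∘ b_2 = b_15
b_2^4 = b_15 ∘ b_2 = b_12
b_2^5 = b_12 ∘ b_2 = b_2
(Structurally, Γ here is isomorphic to the cyclic group Z_8.)

b_2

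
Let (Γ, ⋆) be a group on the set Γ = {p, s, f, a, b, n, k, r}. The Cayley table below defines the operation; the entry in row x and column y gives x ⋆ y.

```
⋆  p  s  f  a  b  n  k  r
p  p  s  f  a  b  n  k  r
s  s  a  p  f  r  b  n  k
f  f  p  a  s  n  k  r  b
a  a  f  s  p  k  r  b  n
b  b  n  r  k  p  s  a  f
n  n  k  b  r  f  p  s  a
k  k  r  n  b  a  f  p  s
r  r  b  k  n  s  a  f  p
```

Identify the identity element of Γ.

p

The identity e satisfies e ⋆ x = x for all x, so its row in the table reproduces the column headers.
Row p reads: p, s, f, a, b, n, k, r — exactly the header order. So p is the identity.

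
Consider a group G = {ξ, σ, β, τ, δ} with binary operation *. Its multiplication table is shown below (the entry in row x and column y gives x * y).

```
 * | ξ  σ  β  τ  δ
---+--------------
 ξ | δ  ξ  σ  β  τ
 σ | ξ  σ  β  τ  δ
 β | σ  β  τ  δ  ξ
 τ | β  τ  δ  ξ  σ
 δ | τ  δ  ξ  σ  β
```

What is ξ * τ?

Read row ξ, column τ: ξ * τ = β.

β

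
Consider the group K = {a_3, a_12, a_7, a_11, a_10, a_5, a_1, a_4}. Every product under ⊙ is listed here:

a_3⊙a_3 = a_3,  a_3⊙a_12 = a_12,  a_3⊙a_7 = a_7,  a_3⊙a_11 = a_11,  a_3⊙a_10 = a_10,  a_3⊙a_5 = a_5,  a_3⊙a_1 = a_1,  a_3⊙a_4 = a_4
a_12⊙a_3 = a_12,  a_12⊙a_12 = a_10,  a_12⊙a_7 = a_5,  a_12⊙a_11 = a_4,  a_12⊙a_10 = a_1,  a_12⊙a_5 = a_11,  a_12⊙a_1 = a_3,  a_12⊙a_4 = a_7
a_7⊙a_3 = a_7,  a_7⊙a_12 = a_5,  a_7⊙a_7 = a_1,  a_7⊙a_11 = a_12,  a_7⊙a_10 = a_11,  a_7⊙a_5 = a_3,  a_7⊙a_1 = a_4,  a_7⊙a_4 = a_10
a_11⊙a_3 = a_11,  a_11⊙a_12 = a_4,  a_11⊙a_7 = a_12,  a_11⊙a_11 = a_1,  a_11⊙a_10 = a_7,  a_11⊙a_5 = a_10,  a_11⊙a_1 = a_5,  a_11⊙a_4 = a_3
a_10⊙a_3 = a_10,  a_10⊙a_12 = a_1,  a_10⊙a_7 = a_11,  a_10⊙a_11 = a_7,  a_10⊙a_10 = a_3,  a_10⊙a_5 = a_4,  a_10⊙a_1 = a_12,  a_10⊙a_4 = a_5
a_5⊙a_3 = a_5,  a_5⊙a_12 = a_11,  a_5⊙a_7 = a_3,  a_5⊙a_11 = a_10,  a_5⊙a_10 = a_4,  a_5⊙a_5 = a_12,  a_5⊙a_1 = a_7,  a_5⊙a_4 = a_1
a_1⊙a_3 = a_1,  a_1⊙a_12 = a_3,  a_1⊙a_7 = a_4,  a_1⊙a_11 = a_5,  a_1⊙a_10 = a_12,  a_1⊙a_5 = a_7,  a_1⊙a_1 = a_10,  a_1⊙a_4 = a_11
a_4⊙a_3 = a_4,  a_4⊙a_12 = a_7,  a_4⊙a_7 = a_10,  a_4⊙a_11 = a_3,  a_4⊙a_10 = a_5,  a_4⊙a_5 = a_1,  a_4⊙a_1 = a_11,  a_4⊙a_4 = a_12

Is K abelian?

Yes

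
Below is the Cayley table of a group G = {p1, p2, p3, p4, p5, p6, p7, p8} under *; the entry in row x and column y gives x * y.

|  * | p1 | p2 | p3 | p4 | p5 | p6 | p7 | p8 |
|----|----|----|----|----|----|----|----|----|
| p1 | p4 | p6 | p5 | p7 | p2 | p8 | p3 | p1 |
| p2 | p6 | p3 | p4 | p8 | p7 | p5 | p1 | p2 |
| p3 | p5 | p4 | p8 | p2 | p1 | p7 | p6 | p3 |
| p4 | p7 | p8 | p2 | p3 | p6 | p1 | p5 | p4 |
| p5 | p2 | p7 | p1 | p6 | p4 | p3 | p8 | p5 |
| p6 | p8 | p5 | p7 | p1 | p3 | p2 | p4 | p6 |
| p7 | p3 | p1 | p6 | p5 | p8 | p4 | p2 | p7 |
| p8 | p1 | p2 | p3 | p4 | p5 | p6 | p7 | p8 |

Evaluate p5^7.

p5^1 = p5
p5^2 = p5 * p5 = p4
p5^3 = p4 * p5 = p6
p5^4 = p6 * p5 = p3
p5^5 = p3 * p5 = p1
p5^6 = p1 * p5 = p2
p5^7 = p2 * p5 = p7

p7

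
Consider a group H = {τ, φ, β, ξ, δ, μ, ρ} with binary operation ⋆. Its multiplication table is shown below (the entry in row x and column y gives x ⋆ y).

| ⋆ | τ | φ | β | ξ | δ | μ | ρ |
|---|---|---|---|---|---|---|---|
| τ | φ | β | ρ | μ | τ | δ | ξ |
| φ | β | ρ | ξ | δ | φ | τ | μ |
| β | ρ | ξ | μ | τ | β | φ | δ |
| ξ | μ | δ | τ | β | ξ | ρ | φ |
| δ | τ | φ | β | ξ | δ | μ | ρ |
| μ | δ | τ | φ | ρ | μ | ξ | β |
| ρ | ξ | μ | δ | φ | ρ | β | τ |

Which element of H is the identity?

δ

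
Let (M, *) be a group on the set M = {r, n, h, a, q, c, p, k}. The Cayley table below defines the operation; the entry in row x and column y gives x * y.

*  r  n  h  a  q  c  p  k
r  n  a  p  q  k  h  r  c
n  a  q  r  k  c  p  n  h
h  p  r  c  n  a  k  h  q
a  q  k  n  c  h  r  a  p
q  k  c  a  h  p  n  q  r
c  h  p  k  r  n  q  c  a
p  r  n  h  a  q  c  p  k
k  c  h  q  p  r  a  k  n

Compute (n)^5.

n

n^1 = n
n^2 = n * n = q
n^3 = q * n = c
n^4 = c * n = p
n^5 = p * n = n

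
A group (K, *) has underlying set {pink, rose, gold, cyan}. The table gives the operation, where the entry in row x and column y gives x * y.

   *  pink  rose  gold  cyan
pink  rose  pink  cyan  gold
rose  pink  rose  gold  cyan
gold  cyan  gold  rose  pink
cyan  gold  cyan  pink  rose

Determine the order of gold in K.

2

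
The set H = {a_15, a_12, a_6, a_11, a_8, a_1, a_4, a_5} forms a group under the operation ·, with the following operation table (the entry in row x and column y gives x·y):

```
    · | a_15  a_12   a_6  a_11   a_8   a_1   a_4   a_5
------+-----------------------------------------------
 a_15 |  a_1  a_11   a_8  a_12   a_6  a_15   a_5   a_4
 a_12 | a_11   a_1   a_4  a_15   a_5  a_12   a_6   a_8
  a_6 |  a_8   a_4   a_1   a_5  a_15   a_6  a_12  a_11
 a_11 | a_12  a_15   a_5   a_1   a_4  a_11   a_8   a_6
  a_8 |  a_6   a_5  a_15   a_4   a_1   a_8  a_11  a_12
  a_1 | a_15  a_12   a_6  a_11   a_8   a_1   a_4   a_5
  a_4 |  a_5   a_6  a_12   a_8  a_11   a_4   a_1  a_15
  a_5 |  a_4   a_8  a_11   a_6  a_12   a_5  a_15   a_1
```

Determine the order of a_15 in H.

2

The identity element is a_1 (its row matches the header).
a_15^1 = a_15
a_15^2 = a_15·a_15 = a_1
The first power of a_15 equal to the identity is a_15^2, so ord(a_15) = 2.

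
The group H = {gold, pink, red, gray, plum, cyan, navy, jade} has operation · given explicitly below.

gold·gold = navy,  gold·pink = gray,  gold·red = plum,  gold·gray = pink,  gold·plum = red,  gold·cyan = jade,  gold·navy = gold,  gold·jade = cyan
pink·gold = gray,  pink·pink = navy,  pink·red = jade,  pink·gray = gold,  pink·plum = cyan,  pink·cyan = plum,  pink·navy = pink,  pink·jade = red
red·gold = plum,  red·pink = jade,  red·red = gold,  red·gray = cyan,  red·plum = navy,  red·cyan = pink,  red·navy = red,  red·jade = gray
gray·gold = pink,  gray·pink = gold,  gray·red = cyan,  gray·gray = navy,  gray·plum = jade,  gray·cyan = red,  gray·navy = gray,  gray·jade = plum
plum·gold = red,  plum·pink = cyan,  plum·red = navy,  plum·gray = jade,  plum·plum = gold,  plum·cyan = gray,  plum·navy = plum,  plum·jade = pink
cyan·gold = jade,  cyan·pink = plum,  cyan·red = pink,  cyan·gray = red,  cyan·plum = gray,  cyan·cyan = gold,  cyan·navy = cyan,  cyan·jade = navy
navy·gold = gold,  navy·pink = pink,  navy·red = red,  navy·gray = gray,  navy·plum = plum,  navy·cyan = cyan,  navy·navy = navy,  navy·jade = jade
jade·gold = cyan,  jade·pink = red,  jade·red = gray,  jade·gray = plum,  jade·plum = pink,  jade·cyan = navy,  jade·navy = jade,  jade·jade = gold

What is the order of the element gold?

2

The identity element is navy (its row matches the header).
gold^1 = gold
gold^2 = gold·gold = navy
The first power of gold equal to the identity is gold^2, so ord(gold) = 2.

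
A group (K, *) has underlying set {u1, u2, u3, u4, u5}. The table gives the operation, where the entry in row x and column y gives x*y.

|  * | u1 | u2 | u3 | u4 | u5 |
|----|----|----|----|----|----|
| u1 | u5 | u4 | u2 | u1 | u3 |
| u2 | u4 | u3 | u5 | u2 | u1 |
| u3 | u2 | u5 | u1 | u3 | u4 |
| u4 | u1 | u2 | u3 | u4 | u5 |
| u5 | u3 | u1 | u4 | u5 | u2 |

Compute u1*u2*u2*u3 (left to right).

u1*u2 = u4
u4*u2 = u2
u2*u3 = u5

u5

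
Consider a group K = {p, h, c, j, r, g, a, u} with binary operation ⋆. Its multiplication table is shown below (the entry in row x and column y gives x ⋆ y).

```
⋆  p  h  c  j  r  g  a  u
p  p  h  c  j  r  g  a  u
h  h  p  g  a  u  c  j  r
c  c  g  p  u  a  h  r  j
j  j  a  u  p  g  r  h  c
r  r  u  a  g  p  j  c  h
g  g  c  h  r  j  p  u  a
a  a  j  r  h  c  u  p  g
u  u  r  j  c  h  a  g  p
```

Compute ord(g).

2

The identity element is p (its row matches the header).
g^1 = g
g^2 = g ⋆ g = p
The first power of g equal to the identity is g^2, so ord(g) = 2.
(Structurally, K here is isomorphic to the elementary abelian group (Z_2)^3.)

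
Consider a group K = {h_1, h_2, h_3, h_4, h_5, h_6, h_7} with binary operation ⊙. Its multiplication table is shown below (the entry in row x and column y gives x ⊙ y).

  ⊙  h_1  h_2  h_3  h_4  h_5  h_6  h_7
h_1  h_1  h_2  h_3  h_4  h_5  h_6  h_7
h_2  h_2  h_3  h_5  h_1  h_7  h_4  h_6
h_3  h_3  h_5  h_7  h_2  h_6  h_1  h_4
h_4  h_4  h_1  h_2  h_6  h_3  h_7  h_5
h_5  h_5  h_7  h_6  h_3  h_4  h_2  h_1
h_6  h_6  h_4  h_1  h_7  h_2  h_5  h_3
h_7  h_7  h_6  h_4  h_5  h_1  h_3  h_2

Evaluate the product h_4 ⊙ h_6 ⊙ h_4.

h_5

h_4 ⊙ h_6 = h_7
h_7 ⊙ h_4 = h_5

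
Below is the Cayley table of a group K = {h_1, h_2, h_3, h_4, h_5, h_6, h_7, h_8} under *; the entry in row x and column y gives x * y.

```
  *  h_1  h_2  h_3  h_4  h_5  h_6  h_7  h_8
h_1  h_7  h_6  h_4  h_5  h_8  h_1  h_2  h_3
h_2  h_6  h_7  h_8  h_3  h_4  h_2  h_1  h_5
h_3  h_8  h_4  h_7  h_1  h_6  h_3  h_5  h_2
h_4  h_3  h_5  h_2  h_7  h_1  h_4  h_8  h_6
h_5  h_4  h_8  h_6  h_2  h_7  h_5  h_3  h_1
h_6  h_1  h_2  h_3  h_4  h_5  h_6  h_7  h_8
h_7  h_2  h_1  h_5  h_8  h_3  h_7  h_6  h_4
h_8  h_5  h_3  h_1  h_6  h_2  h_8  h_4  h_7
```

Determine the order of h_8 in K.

4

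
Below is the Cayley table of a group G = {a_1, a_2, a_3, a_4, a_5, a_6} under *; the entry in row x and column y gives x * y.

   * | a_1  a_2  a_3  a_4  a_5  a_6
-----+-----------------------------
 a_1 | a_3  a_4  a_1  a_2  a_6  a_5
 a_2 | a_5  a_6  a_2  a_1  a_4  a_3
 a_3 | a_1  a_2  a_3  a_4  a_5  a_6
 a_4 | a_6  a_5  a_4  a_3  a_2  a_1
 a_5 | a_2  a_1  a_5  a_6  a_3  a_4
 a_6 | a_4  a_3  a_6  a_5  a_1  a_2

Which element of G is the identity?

a_3

The identity e satisfies e * x = x for all x, so its row in the table reproduces the column headers.
Row a_3 reads: a_1, a_2, a_3, a_4, a_5, a_6 — exactly the header order. So a_3 is the identity.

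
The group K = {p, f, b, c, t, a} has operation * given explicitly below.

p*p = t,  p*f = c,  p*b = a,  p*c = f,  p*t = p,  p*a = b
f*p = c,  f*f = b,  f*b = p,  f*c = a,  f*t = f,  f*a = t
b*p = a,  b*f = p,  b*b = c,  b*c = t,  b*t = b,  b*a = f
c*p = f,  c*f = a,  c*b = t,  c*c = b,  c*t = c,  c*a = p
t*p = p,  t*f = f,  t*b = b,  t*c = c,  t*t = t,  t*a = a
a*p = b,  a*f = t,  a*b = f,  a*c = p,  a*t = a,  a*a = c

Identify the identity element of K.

t

The identity e satisfies e * x = x for all x, so its row in the table reproduces the column headers.
Row t reads: p, f, b, c, t, a — exactly the header order. So t is the identity.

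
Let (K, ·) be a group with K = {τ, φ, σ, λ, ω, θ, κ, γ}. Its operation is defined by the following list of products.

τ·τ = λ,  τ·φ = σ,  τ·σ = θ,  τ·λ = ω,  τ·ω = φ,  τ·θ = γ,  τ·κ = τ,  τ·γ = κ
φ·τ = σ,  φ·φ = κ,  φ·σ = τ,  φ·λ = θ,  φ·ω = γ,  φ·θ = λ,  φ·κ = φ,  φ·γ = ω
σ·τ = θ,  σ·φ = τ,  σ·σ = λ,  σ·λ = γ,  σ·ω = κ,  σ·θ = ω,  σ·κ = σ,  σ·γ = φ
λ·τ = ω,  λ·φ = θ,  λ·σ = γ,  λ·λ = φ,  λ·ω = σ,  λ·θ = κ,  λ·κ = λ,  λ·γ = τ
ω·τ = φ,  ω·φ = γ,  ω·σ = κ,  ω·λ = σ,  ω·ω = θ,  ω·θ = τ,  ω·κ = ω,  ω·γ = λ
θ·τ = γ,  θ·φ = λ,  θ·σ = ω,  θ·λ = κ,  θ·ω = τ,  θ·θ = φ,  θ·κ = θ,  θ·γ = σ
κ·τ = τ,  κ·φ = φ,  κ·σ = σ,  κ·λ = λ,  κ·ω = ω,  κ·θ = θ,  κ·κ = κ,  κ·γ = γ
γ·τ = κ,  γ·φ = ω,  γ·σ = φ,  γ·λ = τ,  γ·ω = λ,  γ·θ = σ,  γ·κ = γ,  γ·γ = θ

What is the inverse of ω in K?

First locate the identity: row κ matches the header, so κ is the identity.
Scan row ω for κ: ω·σ = κ. Hence ω^(-1) = σ.
(Structurally, K here is isomorphic to the cyclic group Z_8.)

σ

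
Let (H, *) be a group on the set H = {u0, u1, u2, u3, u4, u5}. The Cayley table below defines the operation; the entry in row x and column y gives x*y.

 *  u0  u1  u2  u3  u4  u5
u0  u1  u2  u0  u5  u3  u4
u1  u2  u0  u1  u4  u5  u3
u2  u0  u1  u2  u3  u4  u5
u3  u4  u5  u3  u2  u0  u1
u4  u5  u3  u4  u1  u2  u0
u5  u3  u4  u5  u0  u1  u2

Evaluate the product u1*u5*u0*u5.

u0

u1*u5 = u3
u3*u0 = u4
u4*u5 = u0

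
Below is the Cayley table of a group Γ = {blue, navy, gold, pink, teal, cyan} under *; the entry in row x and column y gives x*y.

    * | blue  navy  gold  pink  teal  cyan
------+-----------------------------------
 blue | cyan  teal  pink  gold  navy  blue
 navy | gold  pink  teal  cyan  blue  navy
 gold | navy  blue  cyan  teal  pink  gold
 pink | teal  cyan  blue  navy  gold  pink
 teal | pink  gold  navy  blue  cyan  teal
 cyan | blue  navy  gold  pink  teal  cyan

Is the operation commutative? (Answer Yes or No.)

pink*blue = teal but blue*pink = gold.
Since pink and blue do not commute, Γ is not abelian.

No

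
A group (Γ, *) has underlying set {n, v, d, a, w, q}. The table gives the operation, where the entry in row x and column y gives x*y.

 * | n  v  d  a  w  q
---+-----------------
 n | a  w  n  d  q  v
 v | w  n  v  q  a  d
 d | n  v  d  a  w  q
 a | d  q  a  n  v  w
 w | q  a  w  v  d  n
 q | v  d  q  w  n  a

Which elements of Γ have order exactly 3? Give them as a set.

{a, n}

Identity is d. Compute the order of each non-identity element by repeated multiplication:
  n: n → a → d  (order 3)
  v: v → n → w → a → q → d  (order 6)
  a: a → n → d  (order 3)
  w: w → d  (order 2)
  q: q → a → w → n → v → d  (order 6)
Elements of order 3: {a, n}.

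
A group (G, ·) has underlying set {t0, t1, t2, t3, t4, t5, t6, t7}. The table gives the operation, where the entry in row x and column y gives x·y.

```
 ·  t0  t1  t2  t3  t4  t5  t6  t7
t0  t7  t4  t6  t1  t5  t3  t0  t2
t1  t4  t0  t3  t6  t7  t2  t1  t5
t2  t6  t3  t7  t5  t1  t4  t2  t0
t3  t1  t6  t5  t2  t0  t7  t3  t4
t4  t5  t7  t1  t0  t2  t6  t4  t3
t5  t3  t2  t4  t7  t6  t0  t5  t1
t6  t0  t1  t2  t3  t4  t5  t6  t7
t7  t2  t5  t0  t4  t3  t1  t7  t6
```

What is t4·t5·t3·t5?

t4·t5 = t6
t6·t3 = t3
t3·t5 = t7

t7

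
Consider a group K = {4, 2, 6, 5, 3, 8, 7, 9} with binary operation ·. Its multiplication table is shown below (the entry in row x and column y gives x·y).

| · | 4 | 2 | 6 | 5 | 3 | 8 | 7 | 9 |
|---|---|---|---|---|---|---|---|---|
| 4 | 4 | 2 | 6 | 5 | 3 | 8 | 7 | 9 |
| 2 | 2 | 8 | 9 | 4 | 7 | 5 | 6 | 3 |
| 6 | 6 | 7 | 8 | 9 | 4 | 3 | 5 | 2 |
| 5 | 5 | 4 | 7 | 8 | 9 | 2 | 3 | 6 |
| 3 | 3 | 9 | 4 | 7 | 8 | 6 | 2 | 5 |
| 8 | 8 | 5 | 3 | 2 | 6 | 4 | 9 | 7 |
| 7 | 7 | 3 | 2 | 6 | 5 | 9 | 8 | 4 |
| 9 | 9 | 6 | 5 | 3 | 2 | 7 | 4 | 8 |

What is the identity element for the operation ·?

4

The identity e satisfies e·x = x for all x, so its row in the table reproduces the column headers.
Row 4 reads: 4, 2, 6, 5, 3, 8, 7, 9 — exactly the header order. So 4 is the identity.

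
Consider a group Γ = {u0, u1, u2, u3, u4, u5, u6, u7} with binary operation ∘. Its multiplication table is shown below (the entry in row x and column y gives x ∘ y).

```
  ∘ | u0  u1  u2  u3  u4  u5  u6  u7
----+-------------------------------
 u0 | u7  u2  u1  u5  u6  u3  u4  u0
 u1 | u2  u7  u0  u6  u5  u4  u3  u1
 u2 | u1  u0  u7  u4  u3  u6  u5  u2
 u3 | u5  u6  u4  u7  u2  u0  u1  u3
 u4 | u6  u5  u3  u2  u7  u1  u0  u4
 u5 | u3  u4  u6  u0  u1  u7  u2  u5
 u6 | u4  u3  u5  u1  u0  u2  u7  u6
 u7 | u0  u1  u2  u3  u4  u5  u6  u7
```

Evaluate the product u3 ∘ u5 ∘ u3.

u5

u3 ∘ u5 = u0
u0 ∘ u3 = u5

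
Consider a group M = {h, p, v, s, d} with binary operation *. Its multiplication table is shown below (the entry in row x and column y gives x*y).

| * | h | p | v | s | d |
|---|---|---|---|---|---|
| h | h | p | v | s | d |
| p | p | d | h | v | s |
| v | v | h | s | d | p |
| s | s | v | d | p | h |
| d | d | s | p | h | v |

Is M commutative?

Check whether the table is symmetric across its main diagonal.
Every entry (row x, col y) equals the entry (row y, col x), so M is abelian.

Yes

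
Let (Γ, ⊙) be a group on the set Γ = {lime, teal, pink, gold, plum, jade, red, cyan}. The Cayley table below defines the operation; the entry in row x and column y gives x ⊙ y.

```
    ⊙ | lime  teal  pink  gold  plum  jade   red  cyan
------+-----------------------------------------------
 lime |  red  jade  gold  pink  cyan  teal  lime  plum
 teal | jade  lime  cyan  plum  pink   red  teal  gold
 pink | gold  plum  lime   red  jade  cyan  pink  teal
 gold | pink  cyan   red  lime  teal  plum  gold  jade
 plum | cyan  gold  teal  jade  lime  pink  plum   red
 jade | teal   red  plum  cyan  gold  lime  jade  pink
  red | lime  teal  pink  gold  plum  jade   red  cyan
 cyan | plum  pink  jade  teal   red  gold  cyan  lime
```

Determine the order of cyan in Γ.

4

The identity element is red (its row matches the header).
cyan^1 = cyan
cyan^2 = cyan ⊙ cyan = lime
cyan^3 = lime ⊙ cyan = plum
cyan^4 = plum ⊙ cyan = red
The first power of cyan equal to the identity is cyan^4, so ord(cyan) = 4.
(Structurally, Γ here is isomorphic to the quaternion group Q_8.)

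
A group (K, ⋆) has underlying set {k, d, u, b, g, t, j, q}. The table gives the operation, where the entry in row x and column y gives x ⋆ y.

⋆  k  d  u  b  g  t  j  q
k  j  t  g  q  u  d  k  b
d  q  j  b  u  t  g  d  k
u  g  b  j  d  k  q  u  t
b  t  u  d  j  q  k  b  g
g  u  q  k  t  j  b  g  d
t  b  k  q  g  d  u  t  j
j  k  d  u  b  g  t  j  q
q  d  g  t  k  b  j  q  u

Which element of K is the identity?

j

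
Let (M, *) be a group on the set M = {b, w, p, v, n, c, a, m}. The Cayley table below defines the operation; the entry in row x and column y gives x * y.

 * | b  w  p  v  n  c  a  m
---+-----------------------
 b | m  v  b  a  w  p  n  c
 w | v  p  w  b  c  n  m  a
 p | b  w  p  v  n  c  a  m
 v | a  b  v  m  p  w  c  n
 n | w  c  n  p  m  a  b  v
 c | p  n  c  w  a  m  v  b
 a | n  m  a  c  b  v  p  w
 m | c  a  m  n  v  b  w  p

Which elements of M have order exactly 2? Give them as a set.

Identity is p. Compute the order of each non-identity element by repeated multiplication:
  b: b → m → c → p  (order 4)
  w: w → p  (order 2)
  v: v → m → n → p  (order 4)
  n: n → m → v → p  (order 4)
  c: c → m → b → p  (order 4)
  a: a → p  (order 2)
  m: m → p  (order 2)
Elements of order 2: {a, m, w}.

{a, m, w}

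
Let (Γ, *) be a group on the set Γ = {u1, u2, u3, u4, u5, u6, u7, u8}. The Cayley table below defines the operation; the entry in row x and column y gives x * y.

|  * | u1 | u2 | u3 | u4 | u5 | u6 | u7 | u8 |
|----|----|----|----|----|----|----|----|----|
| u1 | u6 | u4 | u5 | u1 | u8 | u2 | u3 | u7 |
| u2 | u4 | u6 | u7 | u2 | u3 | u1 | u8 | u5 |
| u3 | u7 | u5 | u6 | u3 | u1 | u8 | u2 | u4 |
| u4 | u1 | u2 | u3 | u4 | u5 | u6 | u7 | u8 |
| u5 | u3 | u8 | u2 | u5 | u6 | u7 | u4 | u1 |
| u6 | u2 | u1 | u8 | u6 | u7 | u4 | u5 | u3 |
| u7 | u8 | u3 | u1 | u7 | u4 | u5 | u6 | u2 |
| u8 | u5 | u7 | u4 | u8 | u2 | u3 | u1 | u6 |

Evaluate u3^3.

u8

u3^1 = u3
u3^2 = u3 * u3 = u6
u3^3 = u6 * u3 = u8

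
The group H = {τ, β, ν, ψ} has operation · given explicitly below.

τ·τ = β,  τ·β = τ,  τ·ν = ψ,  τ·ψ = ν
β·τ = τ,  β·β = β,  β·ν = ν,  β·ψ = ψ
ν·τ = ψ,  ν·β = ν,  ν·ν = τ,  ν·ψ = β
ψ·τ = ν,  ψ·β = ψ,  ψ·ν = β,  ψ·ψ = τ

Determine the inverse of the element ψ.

ν

First locate the identity: row β matches the header, so β is the identity.
Scan row ψ for β: ψ·ν = β. Hence ψ^(-1) = ν.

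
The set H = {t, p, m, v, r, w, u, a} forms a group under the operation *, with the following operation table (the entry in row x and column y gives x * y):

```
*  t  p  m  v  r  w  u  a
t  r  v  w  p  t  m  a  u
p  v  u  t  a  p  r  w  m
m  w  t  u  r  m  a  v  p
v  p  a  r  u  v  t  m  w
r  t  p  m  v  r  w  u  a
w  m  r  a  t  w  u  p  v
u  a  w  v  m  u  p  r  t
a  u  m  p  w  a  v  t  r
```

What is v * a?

w

Read row v, column a: v * a = w.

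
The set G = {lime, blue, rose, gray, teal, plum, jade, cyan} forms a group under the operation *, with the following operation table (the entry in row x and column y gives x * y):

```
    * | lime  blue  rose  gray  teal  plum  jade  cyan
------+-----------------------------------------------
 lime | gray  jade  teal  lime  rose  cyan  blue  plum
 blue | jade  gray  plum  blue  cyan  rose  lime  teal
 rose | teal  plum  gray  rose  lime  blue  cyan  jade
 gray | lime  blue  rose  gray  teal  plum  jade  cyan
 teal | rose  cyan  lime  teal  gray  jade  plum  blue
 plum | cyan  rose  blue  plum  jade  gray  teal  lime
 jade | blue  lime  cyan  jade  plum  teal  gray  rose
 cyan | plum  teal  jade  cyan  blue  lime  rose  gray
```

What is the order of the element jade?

The identity element is gray (its row matches the header).
jade^1 = jade
jade^2 = jade * jade = gray
The first power of jade equal to the identity is jade^2, so ord(jade) = 2.
(Structurally, G here is isomorphic to the elementary abelian group (Z_2)^3.)

2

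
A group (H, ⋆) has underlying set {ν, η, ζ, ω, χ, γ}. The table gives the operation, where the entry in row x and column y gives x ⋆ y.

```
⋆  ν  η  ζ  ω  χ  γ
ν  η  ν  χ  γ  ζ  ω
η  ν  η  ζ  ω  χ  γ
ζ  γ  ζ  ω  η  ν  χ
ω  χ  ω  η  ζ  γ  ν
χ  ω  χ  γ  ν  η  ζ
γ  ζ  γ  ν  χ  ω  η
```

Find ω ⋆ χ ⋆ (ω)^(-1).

The identity is η. In row ω, the entry η sits in column ζ, so ω^(-1) = ζ.
ω ⋆ χ = γ
γ ⋆ ζ = ν
(Structurally, H here is isomorphic to the symmetric group S_3.)

ν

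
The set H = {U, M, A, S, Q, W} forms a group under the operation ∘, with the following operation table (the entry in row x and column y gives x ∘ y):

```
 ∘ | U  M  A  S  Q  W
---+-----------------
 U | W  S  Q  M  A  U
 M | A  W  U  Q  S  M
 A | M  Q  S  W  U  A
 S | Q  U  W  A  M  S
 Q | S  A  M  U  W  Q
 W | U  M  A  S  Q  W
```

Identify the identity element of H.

W

The identity e satisfies e ∘ x = x for all x, so its row in the table reproduces the column headers.
Row W reads: U, M, A, S, Q, W — exactly the header order. So W is the identity.
(Structurally, H here is isomorphic to the symmetric group S_3.)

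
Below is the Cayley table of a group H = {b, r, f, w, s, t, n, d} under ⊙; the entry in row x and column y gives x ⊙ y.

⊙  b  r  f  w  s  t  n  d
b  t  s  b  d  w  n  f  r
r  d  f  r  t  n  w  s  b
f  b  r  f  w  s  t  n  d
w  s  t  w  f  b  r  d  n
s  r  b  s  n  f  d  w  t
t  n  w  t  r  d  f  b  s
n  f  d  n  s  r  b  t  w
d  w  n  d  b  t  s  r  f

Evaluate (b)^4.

f

b^1 = b
b^2 = b ⊙ b = t
b^3 = t ⊙ b = n
b^4 = n ⊙ b = f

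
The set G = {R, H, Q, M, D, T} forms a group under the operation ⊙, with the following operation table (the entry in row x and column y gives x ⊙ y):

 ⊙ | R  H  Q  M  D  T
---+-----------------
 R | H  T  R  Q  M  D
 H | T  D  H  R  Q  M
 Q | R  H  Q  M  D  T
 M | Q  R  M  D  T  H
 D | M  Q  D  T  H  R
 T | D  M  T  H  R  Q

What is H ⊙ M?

R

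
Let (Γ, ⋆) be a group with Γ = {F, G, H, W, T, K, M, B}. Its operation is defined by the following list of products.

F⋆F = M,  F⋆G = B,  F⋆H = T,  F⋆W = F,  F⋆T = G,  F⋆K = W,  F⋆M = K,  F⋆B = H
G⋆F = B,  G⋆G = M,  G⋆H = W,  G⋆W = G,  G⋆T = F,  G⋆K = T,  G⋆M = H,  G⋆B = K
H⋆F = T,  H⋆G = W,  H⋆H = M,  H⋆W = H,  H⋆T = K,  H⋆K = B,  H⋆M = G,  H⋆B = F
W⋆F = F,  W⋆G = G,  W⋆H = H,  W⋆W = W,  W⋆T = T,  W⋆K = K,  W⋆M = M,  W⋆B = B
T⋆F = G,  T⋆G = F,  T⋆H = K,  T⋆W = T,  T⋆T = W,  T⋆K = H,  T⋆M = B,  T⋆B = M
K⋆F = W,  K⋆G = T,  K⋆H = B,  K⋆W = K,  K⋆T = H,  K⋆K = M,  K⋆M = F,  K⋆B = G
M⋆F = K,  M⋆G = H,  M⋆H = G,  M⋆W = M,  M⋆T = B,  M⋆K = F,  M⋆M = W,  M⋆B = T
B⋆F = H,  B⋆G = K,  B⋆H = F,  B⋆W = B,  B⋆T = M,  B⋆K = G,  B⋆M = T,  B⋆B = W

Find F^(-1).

First locate the identity: row W matches the header, so W is the identity.
Scan row F for W: F ⋆ K = W. Hence F^(-1) = K.
(Structurally, Γ here is isomorphic to Z_2 x Z_4.)

K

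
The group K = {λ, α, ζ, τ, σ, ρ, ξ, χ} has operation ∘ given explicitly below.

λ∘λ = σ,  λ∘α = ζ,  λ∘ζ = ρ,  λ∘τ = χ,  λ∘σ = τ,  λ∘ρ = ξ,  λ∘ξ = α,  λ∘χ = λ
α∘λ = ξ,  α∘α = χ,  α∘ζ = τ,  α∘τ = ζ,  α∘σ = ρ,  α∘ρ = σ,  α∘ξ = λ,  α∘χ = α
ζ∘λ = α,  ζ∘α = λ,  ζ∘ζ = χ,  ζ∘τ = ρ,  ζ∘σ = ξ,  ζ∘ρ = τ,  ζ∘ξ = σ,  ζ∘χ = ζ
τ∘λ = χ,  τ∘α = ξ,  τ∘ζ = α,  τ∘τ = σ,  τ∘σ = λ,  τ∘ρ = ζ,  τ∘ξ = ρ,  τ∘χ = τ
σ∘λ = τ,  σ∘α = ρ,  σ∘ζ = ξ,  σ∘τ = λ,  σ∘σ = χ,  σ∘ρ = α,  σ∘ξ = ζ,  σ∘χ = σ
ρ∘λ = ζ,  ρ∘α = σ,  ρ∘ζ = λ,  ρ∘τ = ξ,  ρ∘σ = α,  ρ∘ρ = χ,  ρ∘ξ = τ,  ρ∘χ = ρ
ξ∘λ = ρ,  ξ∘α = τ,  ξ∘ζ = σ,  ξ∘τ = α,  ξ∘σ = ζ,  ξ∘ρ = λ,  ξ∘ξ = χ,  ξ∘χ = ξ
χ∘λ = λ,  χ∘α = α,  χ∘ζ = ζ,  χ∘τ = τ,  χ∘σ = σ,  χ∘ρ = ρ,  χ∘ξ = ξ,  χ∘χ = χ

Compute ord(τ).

The identity element is χ (its row matches the header).
τ^1 = τ
τ^2 = τ ∘ τ = σ
τ^3 = σ ∘ τ = λ
τ^4 = λ ∘ τ = χ
The first power of τ equal to the identity is τ^4, so ord(τ) = 4.

4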